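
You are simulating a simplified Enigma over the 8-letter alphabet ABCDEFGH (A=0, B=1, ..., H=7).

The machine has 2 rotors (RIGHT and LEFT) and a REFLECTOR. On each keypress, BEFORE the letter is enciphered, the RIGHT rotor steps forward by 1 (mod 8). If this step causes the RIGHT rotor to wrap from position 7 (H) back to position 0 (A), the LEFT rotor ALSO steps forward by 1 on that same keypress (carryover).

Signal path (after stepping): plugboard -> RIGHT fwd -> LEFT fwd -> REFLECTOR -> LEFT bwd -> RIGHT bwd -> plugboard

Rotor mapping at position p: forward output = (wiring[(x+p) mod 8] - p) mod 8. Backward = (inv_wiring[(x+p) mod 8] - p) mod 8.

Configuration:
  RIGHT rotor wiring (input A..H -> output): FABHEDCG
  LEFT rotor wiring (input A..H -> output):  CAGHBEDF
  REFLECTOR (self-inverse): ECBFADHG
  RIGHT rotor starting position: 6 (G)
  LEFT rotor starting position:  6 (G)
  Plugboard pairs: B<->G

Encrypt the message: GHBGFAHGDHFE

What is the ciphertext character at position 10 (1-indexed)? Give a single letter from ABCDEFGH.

Char 1 ('G'): step: R->7, L=6; G->plug->B->R->G->L->D->refl->F->L'->A->R'->E->plug->E
Char 2 ('H'): step: R->0, L->7 (L advanced); H->plug->H->R->G->L->F->refl->D->L'->B->R'->C->plug->C
Char 3 ('B'): step: R->1, L=7; B->plug->G->R->F->L->C->refl->B->L'->C->R'->E->plug->E
Char 4 ('G'): step: R->2, L=7; G->plug->B->R->F->L->C->refl->B->L'->C->R'->C->plug->C
Char 5 ('F'): step: R->3, L=7; F->plug->F->R->C->L->B->refl->C->L'->F->R'->G->plug->B
Char 6 ('A'): step: R->4, L=7; A->plug->A->R->A->L->G->refl->H->L'->D->R'->H->plug->H
Char 7 ('H'): step: R->5, L=7; H->plug->H->R->H->L->E->refl->A->L'->E->R'->F->plug->F
Char 8 ('G'): step: R->6, L=7; G->plug->B->R->A->L->G->refl->H->L'->D->R'->E->plug->E
Char 9 ('D'): step: R->7, L=7; D->plug->D->R->C->L->B->refl->C->L'->F->R'->F->plug->F
Char 10 ('H'): step: R->0, L->0 (L advanced); H->plug->H->R->G->L->D->refl->F->L'->H->R'->D->plug->D

D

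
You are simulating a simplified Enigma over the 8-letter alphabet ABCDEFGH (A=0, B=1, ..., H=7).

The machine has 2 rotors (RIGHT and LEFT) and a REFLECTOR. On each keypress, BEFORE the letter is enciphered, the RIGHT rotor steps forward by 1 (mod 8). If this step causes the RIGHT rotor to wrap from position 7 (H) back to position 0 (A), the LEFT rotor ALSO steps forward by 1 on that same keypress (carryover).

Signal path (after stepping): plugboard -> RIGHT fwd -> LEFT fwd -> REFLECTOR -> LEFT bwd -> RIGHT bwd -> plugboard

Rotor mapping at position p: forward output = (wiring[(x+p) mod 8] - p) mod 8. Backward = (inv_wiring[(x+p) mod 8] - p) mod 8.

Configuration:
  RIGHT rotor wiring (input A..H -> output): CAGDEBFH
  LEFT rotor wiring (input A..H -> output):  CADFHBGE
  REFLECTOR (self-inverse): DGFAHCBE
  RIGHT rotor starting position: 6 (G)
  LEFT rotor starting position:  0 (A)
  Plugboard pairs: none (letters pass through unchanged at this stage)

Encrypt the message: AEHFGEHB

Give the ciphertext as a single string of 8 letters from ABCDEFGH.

Answer: BCBBBFEF

Derivation:
Char 1 ('A'): step: R->7, L=0; A->plug->A->R->A->L->C->refl->F->L'->D->R'->B->plug->B
Char 2 ('E'): step: R->0, L->1 (L advanced); E->plug->E->R->E->L->A->refl->D->L'->G->R'->C->plug->C
Char 3 ('H'): step: R->1, L=1; H->plug->H->R->B->L->C->refl->F->L'->F->R'->B->plug->B
Char 4 ('F'): step: R->2, L=1; F->plug->F->R->F->L->F->refl->C->L'->B->R'->B->plug->B
Char 5 ('G'): step: R->3, L=1; G->plug->G->R->F->L->F->refl->C->L'->B->R'->B->plug->B
Char 6 ('E'): step: R->4, L=1; E->plug->E->R->G->L->D->refl->A->L'->E->R'->F->plug->F
Char 7 ('H'): step: R->5, L=1; H->plug->H->R->H->L->B->refl->G->L'->D->R'->E->plug->E
Char 8 ('B'): step: R->6, L=1; B->plug->B->R->B->L->C->refl->F->L'->F->R'->F->plug->F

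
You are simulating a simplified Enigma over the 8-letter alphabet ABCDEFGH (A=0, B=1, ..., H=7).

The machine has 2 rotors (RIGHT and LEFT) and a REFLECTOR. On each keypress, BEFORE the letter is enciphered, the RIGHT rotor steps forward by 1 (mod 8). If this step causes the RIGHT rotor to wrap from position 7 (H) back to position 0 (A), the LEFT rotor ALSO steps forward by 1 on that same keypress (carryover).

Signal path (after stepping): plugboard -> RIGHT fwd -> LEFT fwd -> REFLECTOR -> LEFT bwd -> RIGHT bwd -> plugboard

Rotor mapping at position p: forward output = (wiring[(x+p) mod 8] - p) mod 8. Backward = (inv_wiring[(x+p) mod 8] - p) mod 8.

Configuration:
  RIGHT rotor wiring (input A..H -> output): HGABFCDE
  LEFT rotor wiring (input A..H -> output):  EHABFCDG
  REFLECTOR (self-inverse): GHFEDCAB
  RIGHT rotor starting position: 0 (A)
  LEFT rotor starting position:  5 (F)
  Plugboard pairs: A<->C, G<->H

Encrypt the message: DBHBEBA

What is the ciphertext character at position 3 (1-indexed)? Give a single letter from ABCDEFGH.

Char 1 ('D'): step: R->1, L=5; D->plug->D->R->E->L->C->refl->F->L'->A->R'->C->plug->A
Char 2 ('B'): step: R->2, L=5; B->plug->B->R->H->L->A->refl->G->L'->B->R'->E->plug->E
Char 3 ('H'): step: R->3, L=5; H->plug->G->R->D->L->H->refl->B->L'->C->R'->B->plug->B

B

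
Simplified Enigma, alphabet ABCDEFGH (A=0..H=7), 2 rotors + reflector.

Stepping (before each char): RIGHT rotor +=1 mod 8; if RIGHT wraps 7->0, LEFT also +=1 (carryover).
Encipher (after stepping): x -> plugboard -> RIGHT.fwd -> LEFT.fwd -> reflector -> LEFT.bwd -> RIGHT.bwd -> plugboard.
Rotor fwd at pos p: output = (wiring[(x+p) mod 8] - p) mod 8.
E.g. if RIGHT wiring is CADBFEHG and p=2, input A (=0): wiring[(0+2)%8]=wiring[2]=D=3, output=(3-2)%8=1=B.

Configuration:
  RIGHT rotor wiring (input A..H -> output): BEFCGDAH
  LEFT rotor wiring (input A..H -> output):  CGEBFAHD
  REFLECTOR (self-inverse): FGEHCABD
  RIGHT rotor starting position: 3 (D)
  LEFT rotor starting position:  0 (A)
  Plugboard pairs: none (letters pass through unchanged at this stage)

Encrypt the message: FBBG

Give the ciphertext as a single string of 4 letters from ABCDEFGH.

Answer: AHCC

Derivation:
Char 1 ('F'): step: R->4, L=0; F->plug->F->R->A->L->C->refl->E->L'->C->R'->A->plug->A
Char 2 ('B'): step: R->5, L=0; B->plug->B->R->D->L->B->refl->G->L'->B->R'->H->plug->H
Char 3 ('B'): step: R->6, L=0; B->plug->B->R->B->L->G->refl->B->L'->D->R'->C->plug->C
Char 4 ('G'): step: R->7, L=0; G->plug->G->R->E->L->F->refl->A->L'->F->R'->C->plug->C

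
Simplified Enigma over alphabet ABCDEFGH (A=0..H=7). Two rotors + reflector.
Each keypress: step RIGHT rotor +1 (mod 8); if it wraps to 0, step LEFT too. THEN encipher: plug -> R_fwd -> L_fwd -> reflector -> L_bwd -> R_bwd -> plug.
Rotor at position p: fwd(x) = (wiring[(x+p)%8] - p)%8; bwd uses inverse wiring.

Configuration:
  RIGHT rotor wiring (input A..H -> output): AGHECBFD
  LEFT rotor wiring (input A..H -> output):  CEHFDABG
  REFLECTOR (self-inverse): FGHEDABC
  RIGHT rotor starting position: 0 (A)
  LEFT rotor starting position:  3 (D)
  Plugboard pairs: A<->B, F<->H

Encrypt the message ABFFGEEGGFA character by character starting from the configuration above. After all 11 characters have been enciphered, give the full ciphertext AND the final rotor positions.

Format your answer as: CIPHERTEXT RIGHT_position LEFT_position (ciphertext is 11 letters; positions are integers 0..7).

Answer: CCAABCDEBDF 3 4

Derivation:
Char 1 ('A'): step: R->1, L=3; A->plug->B->R->G->L->B->refl->G->L'->D->R'->C->plug->C
Char 2 ('B'): step: R->2, L=3; B->plug->A->R->F->L->H->refl->C->L'->A->R'->C->plug->C
Char 3 ('F'): step: R->3, L=3; F->plug->H->R->E->L->D->refl->E->L'->H->R'->B->plug->A
Char 4 ('F'): step: R->4, L=3; F->plug->H->R->A->L->C->refl->H->L'->F->R'->B->plug->A
Char 5 ('G'): step: R->5, L=3; G->plug->G->R->H->L->E->refl->D->L'->E->R'->A->plug->B
Char 6 ('E'): step: R->6, L=3; E->plug->E->R->B->L->A->refl->F->L'->C->R'->C->plug->C
Char 7 ('E'): step: R->7, L=3; E->plug->E->R->F->L->H->refl->C->L'->A->R'->D->plug->D
Char 8 ('G'): step: R->0, L->4 (L advanced); G->plug->G->R->F->L->A->refl->F->L'->C->R'->E->plug->E
Char 9 ('G'): step: R->1, L=4; G->plug->G->R->C->L->F->refl->A->L'->F->R'->A->plug->B
Char 10 ('F'): step: R->2, L=4; F->plug->H->R->E->L->G->refl->B->L'->H->R'->D->plug->D
Char 11 ('A'): step: R->3, L=4; A->plug->B->R->H->L->B->refl->G->L'->E->R'->H->plug->F
Final: ciphertext=CCAABCDEBDF, RIGHT=3, LEFT=4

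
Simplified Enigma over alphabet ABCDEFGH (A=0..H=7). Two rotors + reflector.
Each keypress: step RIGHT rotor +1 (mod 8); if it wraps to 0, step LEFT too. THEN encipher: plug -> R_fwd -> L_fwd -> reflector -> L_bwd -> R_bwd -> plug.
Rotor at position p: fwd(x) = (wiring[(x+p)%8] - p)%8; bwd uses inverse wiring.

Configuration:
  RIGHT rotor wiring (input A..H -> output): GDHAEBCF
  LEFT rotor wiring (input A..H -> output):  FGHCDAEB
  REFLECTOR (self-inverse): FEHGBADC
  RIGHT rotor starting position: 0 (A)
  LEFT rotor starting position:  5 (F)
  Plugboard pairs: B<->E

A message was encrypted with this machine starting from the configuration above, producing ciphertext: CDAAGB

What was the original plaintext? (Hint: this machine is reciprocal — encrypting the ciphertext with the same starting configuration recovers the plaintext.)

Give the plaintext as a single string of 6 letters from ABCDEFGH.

Char 1 ('C'): step: R->1, L=5; C->plug->C->R->H->L->G->refl->D->L'->A->R'->E->plug->B
Char 2 ('D'): step: R->2, L=5; D->plug->D->R->H->L->G->refl->D->L'->A->R'->E->plug->B
Char 3 ('A'): step: R->3, L=5; A->plug->A->R->F->L->C->refl->H->L'->B->R'->B->plug->E
Char 4 ('A'): step: R->4, L=5; A->plug->A->R->A->L->D->refl->G->L'->H->R'->F->plug->F
Char 5 ('G'): step: R->5, L=5; G->plug->G->R->D->L->A->refl->F->L'->G->R'->E->plug->B
Char 6 ('B'): step: R->6, L=5; B->plug->E->R->B->L->H->refl->C->L'->F->R'->D->plug->D

Answer: BBEFBD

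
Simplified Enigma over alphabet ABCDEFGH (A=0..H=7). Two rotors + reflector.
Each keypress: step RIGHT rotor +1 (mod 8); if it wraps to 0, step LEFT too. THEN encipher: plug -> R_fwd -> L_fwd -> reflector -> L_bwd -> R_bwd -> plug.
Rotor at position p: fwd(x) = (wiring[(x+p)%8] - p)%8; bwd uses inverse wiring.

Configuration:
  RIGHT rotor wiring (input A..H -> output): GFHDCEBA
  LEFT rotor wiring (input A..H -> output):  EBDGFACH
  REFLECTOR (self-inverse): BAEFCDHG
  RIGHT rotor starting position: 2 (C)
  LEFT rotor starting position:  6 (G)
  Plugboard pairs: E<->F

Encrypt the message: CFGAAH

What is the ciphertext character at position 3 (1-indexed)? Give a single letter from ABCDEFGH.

Char 1 ('C'): step: R->3, L=6; C->plug->C->R->B->L->B->refl->A->L'->F->R'->E->plug->F
Char 2 ('F'): step: R->4, L=6; F->plug->E->R->C->L->G->refl->H->L'->G->R'->A->plug->A
Char 3 ('G'): step: R->5, L=6; G->plug->G->R->G->L->H->refl->G->L'->C->R'->F->plug->E

E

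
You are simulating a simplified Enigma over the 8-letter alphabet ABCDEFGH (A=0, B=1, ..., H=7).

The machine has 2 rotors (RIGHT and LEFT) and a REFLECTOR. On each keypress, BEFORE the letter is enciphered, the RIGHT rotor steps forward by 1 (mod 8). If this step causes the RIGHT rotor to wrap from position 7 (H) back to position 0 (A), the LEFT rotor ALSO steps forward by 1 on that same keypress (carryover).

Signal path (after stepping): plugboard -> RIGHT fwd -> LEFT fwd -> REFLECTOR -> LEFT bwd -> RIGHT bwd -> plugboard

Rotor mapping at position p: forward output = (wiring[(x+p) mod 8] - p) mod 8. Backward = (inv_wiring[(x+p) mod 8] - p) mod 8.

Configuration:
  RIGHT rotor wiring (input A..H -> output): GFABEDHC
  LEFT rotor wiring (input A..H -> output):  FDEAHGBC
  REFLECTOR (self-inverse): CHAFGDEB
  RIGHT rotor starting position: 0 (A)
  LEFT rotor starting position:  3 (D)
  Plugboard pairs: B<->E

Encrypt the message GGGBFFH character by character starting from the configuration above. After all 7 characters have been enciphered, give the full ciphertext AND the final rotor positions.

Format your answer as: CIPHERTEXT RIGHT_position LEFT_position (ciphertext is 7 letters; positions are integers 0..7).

Answer: DECADAB 7 3

Derivation:
Char 1 ('G'): step: R->1, L=3; G->plug->G->R->B->L->E->refl->G->L'->D->R'->D->plug->D
Char 2 ('G'): step: R->2, L=3; G->plug->G->R->E->L->H->refl->B->L'->H->R'->B->plug->E
Char 3 ('G'): step: R->3, L=3; G->plug->G->R->C->L->D->refl->F->L'->A->R'->C->plug->C
Char 4 ('B'): step: R->4, L=3; B->plug->E->R->C->L->D->refl->F->L'->A->R'->A->plug->A
Char 5 ('F'): step: R->5, L=3; F->plug->F->R->D->L->G->refl->E->L'->B->R'->D->plug->D
Char 6 ('F'): step: R->6, L=3; F->plug->F->R->D->L->G->refl->E->L'->B->R'->A->plug->A
Char 7 ('H'): step: R->7, L=3; H->plug->H->R->A->L->F->refl->D->L'->C->R'->E->plug->B
Final: ciphertext=DECADAB, RIGHT=7, LEFT=3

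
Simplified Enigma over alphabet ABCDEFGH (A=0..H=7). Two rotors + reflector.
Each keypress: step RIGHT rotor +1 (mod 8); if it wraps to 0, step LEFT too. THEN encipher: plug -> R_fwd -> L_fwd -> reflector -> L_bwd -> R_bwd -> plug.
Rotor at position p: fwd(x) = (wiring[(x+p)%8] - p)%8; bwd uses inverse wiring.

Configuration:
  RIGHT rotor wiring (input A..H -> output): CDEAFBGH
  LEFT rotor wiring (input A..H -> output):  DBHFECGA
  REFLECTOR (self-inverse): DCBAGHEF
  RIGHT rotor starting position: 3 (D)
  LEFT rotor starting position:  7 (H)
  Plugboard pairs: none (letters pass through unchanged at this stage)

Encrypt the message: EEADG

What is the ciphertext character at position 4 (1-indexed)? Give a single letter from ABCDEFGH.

Char 1 ('E'): step: R->4, L=7; E->plug->E->R->G->L->D->refl->A->L'->D->R'->D->plug->D
Char 2 ('E'): step: R->5, L=7; E->plug->E->R->G->L->D->refl->A->L'->D->R'->G->plug->G
Char 3 ('A'): step: R->6, L=7; A->plug->A->R->A->L->B->refl->C->L'->C->R'->F->plug->F
Char 4 ('D'): step: R->7, L=7; D->plug->D->R->F->L->F->refl->H->L'->H->R'->H->plug->H

H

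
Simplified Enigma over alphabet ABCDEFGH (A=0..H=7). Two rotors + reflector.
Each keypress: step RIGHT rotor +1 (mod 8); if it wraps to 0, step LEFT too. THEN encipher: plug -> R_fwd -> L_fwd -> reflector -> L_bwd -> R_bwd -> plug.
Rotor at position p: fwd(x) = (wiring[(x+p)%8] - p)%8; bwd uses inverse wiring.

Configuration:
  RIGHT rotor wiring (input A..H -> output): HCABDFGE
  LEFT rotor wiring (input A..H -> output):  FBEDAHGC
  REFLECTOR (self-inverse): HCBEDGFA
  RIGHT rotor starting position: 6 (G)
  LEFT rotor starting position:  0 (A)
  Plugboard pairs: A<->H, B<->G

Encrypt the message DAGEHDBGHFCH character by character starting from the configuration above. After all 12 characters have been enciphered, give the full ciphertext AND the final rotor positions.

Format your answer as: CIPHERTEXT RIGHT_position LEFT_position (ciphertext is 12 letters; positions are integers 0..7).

Answer: AFHBCEEEFHHE 2 2

Derivation:
Char 1 ('D'): step: R->7, L=0; D->plug->D->R->B->L->B->refl->C->L'->H->R'->H->plug->A
Char 2 ('A'): step: R->0, L->1 (L advanced); A->plug->H->R->E->L->G->refl->F->L'->F->R'->F->plug->F
Char 3 ('G'): step: R->1, L=1; G->plug->B->R->H->L->E->refl->D->L'->B->R'->A->plug->H
Char 4 ('E'): step: R->2, L=1; E->plug->E->R->E->L->G->refl->F->L'->F->R'->G->plug->B
Char 5 ('H'): step: R->3, L=1; H->plug->A->R->G->L->B->refl->C->L'->C->R'->C->plug->C
Char 6 ('D'): step: R->4, L=1; D->plug->D->R->A->L->A->refl->H->L'->D->R'->E->plug->E
Char 7 ('B'): step: R->5, L=1; B->plug->G->R->E->L->G->refl->F->L'->F->R'->E->plug->E
Char 8 ('G'): step: R->6, L=1; G->plug->B->R->G->L->B->refl->C->L'->C->R'->E->plug->E
Char 9 ('H'): step: R->7, L=1; H->plug->A->R->F->L->F->refl->G->L'->E->R'->F->plug->F
Char 10 ('F'): step: R->0, L->2 (L advanced); F->plug->F->R->F->L->A->refl->H->L'->H->R'->A->plug->H
Char 11 ('C'): step: R->1, L=2; C->plug->C->R->A->L->C->refl->B->L'->B->R'->A->plug->H
Char 12 ('H'): step: R->2, L=2; H->plug->A->R->G->L->D->refl->E->L'->E->R'->E->plug->E
Final: ciphertext=AFHBCEEEFHHE, RIGHT=2, LEFT=2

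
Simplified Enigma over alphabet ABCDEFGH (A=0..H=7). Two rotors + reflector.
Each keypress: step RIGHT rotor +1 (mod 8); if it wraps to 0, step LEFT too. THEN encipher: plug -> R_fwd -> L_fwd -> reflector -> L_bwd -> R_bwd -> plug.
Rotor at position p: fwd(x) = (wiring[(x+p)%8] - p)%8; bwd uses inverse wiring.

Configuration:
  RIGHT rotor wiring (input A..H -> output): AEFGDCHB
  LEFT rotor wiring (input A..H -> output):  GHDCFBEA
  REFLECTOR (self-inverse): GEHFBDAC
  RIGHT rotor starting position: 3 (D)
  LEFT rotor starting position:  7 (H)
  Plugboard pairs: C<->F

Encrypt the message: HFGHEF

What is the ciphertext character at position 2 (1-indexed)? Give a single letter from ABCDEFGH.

Char 1 ('H'): step: R->4, L=7; H->plug->H->R->C->L->A->refl->G->L'->F->R'->D->plug->D
Char 2 ('F'): step: R->5, L=7; F->plug->C->R->E->L->D->refl->F->L'->H->R'->E->plug->E

E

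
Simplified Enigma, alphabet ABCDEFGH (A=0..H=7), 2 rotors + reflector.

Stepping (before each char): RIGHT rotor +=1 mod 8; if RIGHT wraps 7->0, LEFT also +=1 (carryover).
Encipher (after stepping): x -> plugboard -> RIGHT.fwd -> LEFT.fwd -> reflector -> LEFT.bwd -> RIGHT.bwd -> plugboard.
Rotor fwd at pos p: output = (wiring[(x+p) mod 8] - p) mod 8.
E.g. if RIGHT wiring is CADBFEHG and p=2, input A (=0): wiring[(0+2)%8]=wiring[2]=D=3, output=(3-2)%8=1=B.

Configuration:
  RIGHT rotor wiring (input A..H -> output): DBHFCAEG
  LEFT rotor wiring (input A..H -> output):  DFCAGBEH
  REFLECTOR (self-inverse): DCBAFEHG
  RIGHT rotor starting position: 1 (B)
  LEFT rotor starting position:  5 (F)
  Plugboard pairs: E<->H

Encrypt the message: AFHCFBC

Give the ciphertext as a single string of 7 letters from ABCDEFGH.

Answer: CCDAEHE

Derivation:
Char 1 ('A'): step: R->2, L=5; A->plug->A->R->F->L->F->refl->E->L'->A->R'->C->plug->C
Char 2 ('F'): step: R->3, L=5; F->plug->F->R->A->L->E->refl->F->L'->F->R'->C->plug->C
Char 3 ('H'): step: R->4, L=5; H->plug->E->R->H->L->B->refl->C->L'->C->R'->D->plug->D
Char 4 ('C'): step: R->5, L=5; C->plug->C->R->B->L->H->refl->G->L'->D->R'->A->plug->A
Char 5 ('F'): step: R->6, L=5; F->plug->F->R->H->L->B->refl->C->L'->C->R'->H->plug->E
Char 6 ('B'): step: R->7, L=5; B->plug->B->R->E->L->A->refl->D->L'->G->R'->E->plug->H
Char 7 ('C'): step: R->0, L->6 (L advanced); C->plug->C->R->H->L->D->refl->A->L'->G->R'->H->plug->E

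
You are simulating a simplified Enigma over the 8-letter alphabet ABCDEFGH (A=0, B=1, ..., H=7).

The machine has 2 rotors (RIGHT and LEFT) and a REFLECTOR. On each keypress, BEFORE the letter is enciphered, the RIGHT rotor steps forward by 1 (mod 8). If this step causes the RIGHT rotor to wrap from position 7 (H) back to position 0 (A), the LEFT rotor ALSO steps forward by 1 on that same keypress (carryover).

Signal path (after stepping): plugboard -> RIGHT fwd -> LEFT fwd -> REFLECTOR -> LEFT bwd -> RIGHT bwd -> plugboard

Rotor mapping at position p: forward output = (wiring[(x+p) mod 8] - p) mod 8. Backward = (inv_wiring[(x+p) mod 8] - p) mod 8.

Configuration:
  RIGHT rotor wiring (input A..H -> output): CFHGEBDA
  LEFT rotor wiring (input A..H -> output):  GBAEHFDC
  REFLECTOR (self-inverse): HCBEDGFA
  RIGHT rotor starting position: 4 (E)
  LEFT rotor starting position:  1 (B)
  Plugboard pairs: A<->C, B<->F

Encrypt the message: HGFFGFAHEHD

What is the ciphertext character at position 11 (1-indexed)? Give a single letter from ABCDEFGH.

Char 1 ('H'): step: R->5, L=1; H->plug->H->R->H->L->F->refl->G->L'->D->R'->C->plug->A
Char 2 ('G'): step: R->6, L=1; G->plug->G->R->G->L->B->refl->C->L'->F->R'->A->plug->C
Char 3 ('F'): step: R->7, L=1; F->plug->B->R->D->L->G->refl->F->L'->H->R'->E->plug->E
Char 4 ('F'): step: R->0, L->2 (L advanced); F->plug->B->R->F->L->A->refl->H->L'->H->R'->C->plug->A
Char 5 ('G'): step: R->1, L=2; G->plug->G->R->H->L->H->refl->A->L'->F->R'->C->plug->A
Char 6 ('F'): step: R->2, L=2; F->plug->B->R->E->L->B->refl->C->L'->B->R'->E->plug->E
Char 7 ('A'): step: R->3, L=2; A->plug->C->R->G->L->E->refl->D->L'->D->R'->A->plug->C
Char 8 ('H'): step: R->4, L=2; H->plug->H->R->C->L->F->refl->G->L'->A->R'->A->plug->C
Char 9 ('E'): step: R->5, L=2; E->plug->E->R->A->L->G->refl->F->L'->C->R'->F->plug->B
Char 10 ('H'): step: R->6, L=2; H->plug->H->R->D->L->D->refl->E->L'->G->R'->G->plug->G
Char 11 ('D'): step: R->7, L=2; D->plug->D->R->A->L->G->refl->F->L'->C->R'->G->plug->G

G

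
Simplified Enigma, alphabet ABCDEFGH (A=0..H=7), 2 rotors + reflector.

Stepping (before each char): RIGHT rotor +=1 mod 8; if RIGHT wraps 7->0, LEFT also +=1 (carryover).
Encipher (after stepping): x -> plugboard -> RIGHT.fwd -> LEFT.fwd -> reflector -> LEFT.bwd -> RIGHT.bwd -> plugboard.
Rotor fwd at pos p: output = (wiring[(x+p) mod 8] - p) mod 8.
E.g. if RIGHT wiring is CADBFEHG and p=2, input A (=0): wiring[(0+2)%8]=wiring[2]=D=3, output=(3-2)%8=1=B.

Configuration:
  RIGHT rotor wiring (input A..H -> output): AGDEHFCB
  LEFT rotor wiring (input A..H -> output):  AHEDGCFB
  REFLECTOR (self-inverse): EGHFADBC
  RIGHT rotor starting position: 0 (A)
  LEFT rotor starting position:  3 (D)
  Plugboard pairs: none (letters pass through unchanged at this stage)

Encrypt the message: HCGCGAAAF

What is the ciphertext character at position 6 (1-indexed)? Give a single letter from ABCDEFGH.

Char 1 ('H'): step: R->1, L=3; H->plug->H->R->H->L->B->refl->G->L'->E->R'->E->plug->E
Char 2 ('C'): step: R->2, L=3; C->plug->C->R->F->L->F->refl->D->L'->B->R'->A->plug->A
Char 3 ('G'): step: R->3, L=3; G->plug->G->R->D->L->C->refl->H->L'->C->R'->C->plug->C
Char 4 ('C'): step: R->4, L=3; C->plug->C->R->G->L->E->refl->A->L'->A->R'->H->plug->H
Char 5 ('G'): step: R->5, L=3; G->plug->G->R->H->L->B->refl->G->L'->E->R'->C->plug->C
Char 6 ('A'): step: R->6, L=3; A->plug->A->R->E->L->G->refl->B->L'->H->R'->H->plug->H

H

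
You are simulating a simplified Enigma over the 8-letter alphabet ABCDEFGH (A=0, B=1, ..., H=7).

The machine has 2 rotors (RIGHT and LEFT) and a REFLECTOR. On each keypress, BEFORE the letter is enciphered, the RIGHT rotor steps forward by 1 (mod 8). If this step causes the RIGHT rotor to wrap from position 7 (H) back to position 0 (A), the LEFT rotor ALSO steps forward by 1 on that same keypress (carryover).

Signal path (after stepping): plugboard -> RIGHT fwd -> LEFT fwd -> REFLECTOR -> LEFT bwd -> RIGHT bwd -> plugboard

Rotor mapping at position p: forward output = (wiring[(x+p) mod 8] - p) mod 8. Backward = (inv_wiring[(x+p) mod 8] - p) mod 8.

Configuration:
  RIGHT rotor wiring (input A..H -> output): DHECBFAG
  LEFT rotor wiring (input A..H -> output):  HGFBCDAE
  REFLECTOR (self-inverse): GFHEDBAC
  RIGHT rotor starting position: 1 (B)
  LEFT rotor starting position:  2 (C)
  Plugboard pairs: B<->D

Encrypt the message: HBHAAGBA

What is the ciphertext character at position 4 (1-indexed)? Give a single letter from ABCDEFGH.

Char 1 ('H'): step: R->2, L=2; H->plug->H->R->F->L->C->refl->H->L'->B->R'->G->plug->G
Char 2 ('B'): step: R->3, L=2; B->plug->D->R->F->L->C->refl->H->L'->B->R'->H->plug->H
Char 3 ('H'): step: R->4, L=2; H->plug->H->R->G->L->F->refl->B->L'->D->R'->F->plug->F
Char 4 ('A'): step: R->5, L=2; A->plug->A->R->A->L->D->refl->E->L'->H->R'->F->plug->F

F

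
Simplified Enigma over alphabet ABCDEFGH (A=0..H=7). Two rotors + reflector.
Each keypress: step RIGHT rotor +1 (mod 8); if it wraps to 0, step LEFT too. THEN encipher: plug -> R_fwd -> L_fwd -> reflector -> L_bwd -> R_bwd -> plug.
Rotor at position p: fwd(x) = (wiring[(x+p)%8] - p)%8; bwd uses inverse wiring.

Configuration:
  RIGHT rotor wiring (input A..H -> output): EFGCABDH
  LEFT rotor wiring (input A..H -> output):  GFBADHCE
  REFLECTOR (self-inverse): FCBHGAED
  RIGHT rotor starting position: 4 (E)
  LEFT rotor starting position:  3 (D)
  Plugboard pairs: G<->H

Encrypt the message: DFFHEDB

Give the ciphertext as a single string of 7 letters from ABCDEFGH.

Char 1 ('D'): step: R->5, L=3; D->plug->D->R->H->L->G->refl->E->L'->C->R'->C->plug->C
Char 2 ('F'): step: R->6, L=3; F->plug->F->R->E->L->B->refl->C->L'->G->R'->C->plug->C
Char 3 ('F'): step: R->7, L=3; F->plug->F->R->B->L->A->refl->F->L'->A->R'->A->plug->A
Char 4 ('H'): step: R->0, L->4 (L advanced); H->plug->G->R->D->L->A->refl->F->L'->G->R'->C->plug->C
Char 5 ('E'): step: R->1, L=4; E->plug->E->R->A->L->H->refl->D->L'->B->R'->C->plug->C
Char 6 ('D'): step: R->2, L=4; D->plug->D->R->H->L->E->refl->G->L'->C->R'->G->plug->H
Char 7 ('B'): step: R->3, L=4; B->plug->B->R->F->L->B->refl->C->L'->E->R'->E->plug->E

Answer: CCACCHE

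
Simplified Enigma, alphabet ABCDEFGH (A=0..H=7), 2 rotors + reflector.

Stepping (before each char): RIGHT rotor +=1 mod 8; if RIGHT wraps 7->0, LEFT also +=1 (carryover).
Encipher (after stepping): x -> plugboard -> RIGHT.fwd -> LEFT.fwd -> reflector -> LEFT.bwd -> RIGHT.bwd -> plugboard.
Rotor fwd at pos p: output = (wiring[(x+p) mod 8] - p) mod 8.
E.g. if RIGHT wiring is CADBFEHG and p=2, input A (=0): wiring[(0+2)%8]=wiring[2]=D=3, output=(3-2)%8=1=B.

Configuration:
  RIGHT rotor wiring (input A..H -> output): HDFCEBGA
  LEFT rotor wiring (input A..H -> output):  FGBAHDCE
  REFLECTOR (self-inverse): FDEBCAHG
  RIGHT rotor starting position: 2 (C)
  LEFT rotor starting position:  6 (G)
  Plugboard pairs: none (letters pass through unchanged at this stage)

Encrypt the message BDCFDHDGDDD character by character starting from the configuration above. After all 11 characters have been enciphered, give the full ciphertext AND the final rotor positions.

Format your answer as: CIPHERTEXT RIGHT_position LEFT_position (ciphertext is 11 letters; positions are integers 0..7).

Answer: HHHGCCHBCFB 5 7

Derivation:
Char 1 ('B'): step: R->3, L=6; B->plug->B->R->B->L->G->refl->H->L'->C->R'->H->plug->H
Char 2 ('D'): step: R->4, L=6; D->plug->D->R->E->L->D->refl->B->L'->G->R'->H->plug->H
Char 3 ('C'): step: R->5, L=6; C->plug->C->R->D->L->A->refl->F->L'->H->R'->H->plug->H
Char 4 ('F'): step: R->6, L=6; F->plug->F->R->E->L->D->refl->B->L'->G->R'->G->plug->G
Char 5 ('D'): step: R->7, L=6; D->plug->D->R->G->L->B->refl->D->L'->E->R'->C->plug->C
Char 6 ('H'): step: R->0, L->7 (L advanced); H->plug->H->R->A->L->F->refl->A->L'->F->R'->C->plug->C
Char 7 ('D'): step: R->1, L=7; D->plug->D->R->D->L->C->refl->E->L'->G->R'->H->plug->H
Char 8 ('G'): step: R->2, L=7; G->plug->G->R->F->L->A->refl->F->L'->A->R'->B->plug->B
Char 9 ('D'): step: R->3, L=7; D->plug->D->R->D->L->C->refl->E->L'->G->R'->C->plug->C
Char 10 ('D'): step: R->4, L=7; D->plug->D->R->E->L->B->refl->D->L'->H->R'->F->plug->F
Char 11 ('D'): step: R->5, L=7; D->plug->D->R->C->L->H->refl->G->L'->B->R'->B->plug->B
Final: ciphertext=HHHGCCHBCFB, RIGHT=5, LEFT=7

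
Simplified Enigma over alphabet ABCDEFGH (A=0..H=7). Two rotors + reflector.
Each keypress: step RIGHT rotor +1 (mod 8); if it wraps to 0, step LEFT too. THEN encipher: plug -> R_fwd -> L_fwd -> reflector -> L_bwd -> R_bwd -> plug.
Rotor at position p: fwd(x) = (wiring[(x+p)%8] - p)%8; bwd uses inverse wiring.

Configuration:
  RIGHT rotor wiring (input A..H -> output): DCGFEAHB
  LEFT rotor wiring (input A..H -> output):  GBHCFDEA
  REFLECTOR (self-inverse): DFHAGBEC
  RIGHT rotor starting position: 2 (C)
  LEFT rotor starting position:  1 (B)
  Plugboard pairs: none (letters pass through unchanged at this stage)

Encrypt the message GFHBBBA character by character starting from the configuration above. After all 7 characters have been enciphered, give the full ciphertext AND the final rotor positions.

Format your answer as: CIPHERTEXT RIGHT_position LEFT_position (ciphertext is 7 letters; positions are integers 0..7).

Answer: ABBAEHH 1 2

Derivation:
Char 1 ('G'): step: R->3, L=1; G->plug->G->R->H->L->F->refl->B->L'->C->R'->A->plug->A
Char 2 ('F'): step: R->4, L=1; F->plug->F->R->G->L->H->refl->C->L'->E->R'->B->plug->B
Char 3 ('H'): step: R->5, L=1; H->plug->H->R->H->L->F->refl->B->L'->C->R'->B->plug->B
Char 4 ('B'): step: R->6, L=1; B->plug->B->R->D->L->E->refl->G->L'->B->R'->A->plug->A
Char 5 ('B'): step: R->7, L=1; B->plug->B->R->E->L->C->refl->H->L'->G->R'->E->plug->E
Char 6 ('B'): step: R->0, L->2 (L advanced); B->plug->B->R->C->L->D->refl->A->L'->B->R'->H->plug->H
Char 7 ('A'): step: R->1, L=2; A->plug->A->R->B->L->A->refl->D->L'->C->R'->H->plug->H
Final: ciphertext=ABBAEHH, RIGHT=1, LEFT=2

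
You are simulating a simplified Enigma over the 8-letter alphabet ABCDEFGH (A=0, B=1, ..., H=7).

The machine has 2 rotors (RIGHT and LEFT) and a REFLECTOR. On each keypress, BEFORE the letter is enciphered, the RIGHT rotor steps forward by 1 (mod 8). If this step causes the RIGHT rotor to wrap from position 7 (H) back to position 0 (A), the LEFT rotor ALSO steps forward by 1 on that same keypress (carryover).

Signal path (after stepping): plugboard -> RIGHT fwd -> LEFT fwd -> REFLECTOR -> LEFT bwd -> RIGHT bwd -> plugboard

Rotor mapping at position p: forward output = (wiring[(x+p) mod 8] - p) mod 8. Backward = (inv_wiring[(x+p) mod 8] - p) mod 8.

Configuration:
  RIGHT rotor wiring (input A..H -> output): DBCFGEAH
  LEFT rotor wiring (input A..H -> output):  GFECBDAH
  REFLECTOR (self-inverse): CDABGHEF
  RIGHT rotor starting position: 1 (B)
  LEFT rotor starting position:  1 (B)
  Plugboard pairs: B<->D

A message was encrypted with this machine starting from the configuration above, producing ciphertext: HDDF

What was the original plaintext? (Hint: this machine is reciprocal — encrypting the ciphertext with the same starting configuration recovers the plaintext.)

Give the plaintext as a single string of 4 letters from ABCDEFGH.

Char 1 ('H'): step: R->2, L=1; H->plug->H->R->H->L->F->refl->H->L'->F->R'->F->plug->F
Char 2 ('D'): step: R->3, L=1; D->plug->B->R->D->L->A->refl->C->L'->E->R'->E->plug->E
Char 3 ('D'): step: R->4, L=1; D->plug->B->R->A->L->E->refl->G->L'->G->R'->G->plug->G
Char 4 ('F'): step: R->5, L=1; F->plug->F->R->F->L->H->refl->F->L'->H->R'->A->plug->A

Answer: FEGA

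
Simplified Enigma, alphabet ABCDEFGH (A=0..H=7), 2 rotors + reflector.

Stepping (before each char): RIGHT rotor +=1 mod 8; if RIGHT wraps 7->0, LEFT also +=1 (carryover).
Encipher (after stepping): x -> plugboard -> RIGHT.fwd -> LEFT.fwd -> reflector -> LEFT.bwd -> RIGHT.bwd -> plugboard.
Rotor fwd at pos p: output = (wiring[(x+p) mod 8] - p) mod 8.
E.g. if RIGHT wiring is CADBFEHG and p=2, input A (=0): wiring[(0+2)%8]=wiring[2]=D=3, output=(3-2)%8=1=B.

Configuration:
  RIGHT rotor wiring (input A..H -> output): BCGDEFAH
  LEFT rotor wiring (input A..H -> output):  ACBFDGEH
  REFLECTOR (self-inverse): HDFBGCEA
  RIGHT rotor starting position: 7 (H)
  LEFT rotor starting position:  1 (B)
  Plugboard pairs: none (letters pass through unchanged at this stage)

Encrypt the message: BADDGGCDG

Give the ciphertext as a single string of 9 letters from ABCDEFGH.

Answer: ACEEBBGAF

Derivation:
Char 1 ('B'): step: R->0, L->2 (L advanced); B->plug->B->R->C->L->B->refl->D->L'->B->R'->A->plug->A
Char 2 ('A'): step: R->1, L=2; A->plug->A->R->B->L->D->refl->B->L'->C->R'->C->plug->C
Char 3 ('D'): step: R->2, L=2; D->plug->D->R->D->L->E->refl->G->L'->G->R'->E->plug->E
Char 4 ('D'): step: R->3, L=2; D->plug->D->R->F->L->F->refl->C->L'->E->R'->E->plug->E
Char 5 ('G'): step: R->4, L=2; G->plug->G->R->C->L->B->refl->D->L'->B->R'->B->plug->B
Char 6 ('G'): step: R->5, L=2; G->plug->G->R->G->L->G->refl->E->L'->D->R'->B->plug->B
Char 7 ('C'): step: R->6, L=2; C->plug->C->R->D->L->E->refl->G->L'->G->R'->G->plug->G
Char 8 ('D'): step: R->7, L=2; D->plug->D->R->H->L->A->refl->H->L'->A->R'->A->plug->A
Char 9 ('G'): step: R->0, L->3 (L advanced); G->plug->G->R->A->L->C->refl->F->L'->F->R'->F->plug->F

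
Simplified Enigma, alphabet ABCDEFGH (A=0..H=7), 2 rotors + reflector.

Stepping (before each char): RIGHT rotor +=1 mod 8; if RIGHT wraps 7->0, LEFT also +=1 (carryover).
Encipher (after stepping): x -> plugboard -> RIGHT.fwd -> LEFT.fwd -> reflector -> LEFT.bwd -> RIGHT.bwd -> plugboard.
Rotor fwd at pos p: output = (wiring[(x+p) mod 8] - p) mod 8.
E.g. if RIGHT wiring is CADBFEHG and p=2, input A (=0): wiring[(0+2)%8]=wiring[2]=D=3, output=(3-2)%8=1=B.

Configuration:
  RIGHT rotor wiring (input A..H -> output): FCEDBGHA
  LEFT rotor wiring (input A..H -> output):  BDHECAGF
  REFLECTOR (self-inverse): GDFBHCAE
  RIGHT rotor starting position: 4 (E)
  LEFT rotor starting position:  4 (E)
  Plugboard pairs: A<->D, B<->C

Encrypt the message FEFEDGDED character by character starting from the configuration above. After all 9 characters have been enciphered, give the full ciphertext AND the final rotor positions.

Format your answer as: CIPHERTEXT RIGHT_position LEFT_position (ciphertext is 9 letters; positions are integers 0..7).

Answer: AGEHAFHGA 5 5

Derivation:
Char 1 ('F'): step: R->5, L=4; F->plug->F->R->H->L->A->refl->G->L'->A->R'->D->plug->A
Char 2 ('E'): step: R->6, L=4; E->plug->E->R->G->L->D->refl->B->L'->D->R'->G->plug->G
Char 3 ('F'): step: R->7, L=4; F->plug->F->R->C->L->C->refl->F->L'->E->R'->E->plug->E
Char 4 ('E'): step: R->0, L->5 (L advanced); E->plug->E->R->B->L->B->refl->D->L'->A->R'->H->plug->H
Char 5 ('D'): step: R->1, L=5; D->plug->A->R->B->L->B->refl->D->L'->A->R'->D->plug->A
Char 6 ('G'): step: R->2, L=5; G->plug->G->R->D->L->E->refl->H->L'->G->R'->F->plug->F
Char 7 ('D'): step: R->3, L=5; D->plug->A->R->A->L->D->refl->B->L'->B->R'->H->plug->H
Char 8 ('E'): step: R->4, L=5; E->plug->E->R->B->L->B->refl->D->L'->A->R'->G->plug->G
Char 9 ('D'): step: R->5, L=5; D->plug->A->R->B->L->B->refl->D->L'->A->R'->D->plug->A
Final: ciphertext=AGEHAFHGA, RIGHT=5, LEFT=5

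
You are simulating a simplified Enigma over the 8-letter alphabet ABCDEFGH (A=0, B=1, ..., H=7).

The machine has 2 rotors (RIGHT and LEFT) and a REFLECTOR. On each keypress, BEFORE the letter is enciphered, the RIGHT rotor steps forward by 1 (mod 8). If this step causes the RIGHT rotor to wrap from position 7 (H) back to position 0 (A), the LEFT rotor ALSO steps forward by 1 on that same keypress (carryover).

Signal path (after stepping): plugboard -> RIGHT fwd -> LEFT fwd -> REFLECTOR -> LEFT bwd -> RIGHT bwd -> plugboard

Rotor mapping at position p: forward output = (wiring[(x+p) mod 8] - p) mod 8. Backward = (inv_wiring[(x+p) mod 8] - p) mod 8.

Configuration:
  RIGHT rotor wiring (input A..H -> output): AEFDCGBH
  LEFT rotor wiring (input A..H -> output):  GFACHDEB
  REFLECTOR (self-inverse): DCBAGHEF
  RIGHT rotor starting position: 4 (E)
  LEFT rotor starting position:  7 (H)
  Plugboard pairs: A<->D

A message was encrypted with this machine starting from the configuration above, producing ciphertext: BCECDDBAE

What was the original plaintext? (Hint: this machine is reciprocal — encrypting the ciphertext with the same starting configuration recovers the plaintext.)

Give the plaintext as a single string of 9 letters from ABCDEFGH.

Char 1 ('B'): step: R->5, L=7; B->plug->B->R->E->L->D->refl->A->L'->F->R'->H->plug->H
Char 2 ('C'): step: R->6, L=7; C->plug->C->R->C->L->G->refl->E->L'->G->R'->D->plug->A
Char 3 ('E'): step: R->7, L=7; E->plug->E->R->E->L->D->refl->A->L'->F->R'->C->plug->C
Char 4 ('C'): step: R->0, L->0 (L advanced); C->plug->C->R->F->L->D->refl->A->L'->C->R'->E->plug->E
Char 5 ('D'): step: R->1, L=0; D->plug->A->R->D->L->C->refl->B->L'->H->R'->H->plug->H
Char 6 ('D'): step: R->2, L=0; D->plug->A->R->D->L->C->refl->B->L'->H->R'->E->plug->E
Char 7 ('B'): step: R->3, L=0; B->plug->B->R->H->L->B->refl->C->L'->D->R'->C->plug->C
Char 8 ('A'): step: R->4, L=0; A->plug->D->R->D->L->C->refl->B->L'->H->R'->H->plug->H
Char 9 ('E'): step: R->5, L=0; E->plug->E->R->H->L->B->refl->C->L'->D->R'->D->plug->A

Answer: HACEHECHA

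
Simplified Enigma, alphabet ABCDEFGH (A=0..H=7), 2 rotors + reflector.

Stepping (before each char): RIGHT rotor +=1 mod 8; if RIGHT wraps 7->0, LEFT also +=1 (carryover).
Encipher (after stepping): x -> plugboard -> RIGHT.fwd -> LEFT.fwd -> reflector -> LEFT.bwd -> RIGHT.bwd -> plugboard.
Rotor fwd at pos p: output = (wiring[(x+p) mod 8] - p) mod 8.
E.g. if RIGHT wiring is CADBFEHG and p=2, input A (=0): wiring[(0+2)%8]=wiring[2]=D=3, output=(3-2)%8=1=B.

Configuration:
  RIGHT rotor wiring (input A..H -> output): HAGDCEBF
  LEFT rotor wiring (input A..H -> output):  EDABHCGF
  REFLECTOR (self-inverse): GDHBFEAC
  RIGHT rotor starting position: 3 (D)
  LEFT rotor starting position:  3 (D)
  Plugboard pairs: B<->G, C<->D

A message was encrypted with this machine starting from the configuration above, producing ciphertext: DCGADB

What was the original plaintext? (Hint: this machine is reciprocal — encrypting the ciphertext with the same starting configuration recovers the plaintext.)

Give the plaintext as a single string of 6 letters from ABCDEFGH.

Answer: EGDGAC

Derivation:
Char 1 ('D'): step: R->4, L=3; D->plug->C->R->F->L->B->refl->D->L'->D->R'->E->plug->E
Char 2 ('C'): step: R->5, L=3; C->plug->D->R->C->L->H->refl->C->L'->E->R'->B->plug->G
Char 3 ('G'): step: R->6, L=3; G->plug->B->R->H->L->F->refl->E->L'->B->R'->C->plug->D
Char 4 ('A'): step: R->7, L=3; A->plug->A->R->G->L->A->refl->G->L'->A->R'->B->plug->G
Char 5 ('D'): step: R->0, L->4 (L advanced); D->plug->C->R->G->L->E->refl->F->L'->H->R'->A->plug->A
Char 6 ('B'): step: R->1, L=4; B->plug->G->R->E->L->A->refl->G->L'->B->R'->D->plug->C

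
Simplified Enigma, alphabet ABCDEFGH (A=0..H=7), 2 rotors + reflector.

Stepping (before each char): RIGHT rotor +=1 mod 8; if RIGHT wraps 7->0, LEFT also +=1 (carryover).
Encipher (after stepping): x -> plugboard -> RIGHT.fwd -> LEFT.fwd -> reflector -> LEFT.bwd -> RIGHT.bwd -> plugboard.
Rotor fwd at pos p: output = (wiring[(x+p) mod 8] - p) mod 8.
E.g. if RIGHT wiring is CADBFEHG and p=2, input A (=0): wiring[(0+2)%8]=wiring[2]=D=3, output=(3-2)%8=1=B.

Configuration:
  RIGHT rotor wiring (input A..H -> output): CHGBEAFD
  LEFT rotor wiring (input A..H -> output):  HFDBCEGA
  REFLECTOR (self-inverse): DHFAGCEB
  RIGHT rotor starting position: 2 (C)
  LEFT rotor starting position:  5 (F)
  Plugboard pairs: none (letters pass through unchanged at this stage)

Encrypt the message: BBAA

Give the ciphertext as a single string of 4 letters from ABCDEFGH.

Answer: EGHF

Derivation:
Char 1 ('B'): step: R->3, L=5; B->plug->B->R->B->L->B->refl->H->L'->A->R'->E->plug->E
Char 2 ('B'): step: R->4, L=5; B->plug->B->R->E->L->A->refl->D->L'->C->R'->G->plug->G
Char 3 ('A'): step: R->5, L=5; A->plug->A->R->D->L->C->refl->F->L'->H->R'->H->plug->H
Char 4 ('A'): step: R->6, L=5; A->plug->A->R->H->L->F->refl->C->L'->D->R'->F->plug->F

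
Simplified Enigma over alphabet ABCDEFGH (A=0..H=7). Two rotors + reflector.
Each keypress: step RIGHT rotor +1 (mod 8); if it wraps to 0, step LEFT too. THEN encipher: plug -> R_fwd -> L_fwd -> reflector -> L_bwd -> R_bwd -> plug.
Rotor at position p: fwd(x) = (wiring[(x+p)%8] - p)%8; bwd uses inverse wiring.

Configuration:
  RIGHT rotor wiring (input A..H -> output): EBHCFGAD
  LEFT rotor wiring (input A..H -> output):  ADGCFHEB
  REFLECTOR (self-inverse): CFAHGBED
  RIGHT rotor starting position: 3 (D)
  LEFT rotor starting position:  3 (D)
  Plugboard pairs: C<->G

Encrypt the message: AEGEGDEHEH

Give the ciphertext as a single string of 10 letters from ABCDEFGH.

Char 1 ('A'): step: R->4, L=3; A->plug->A->R->B->L->C->refl->A->L'->G->R'->H->plug->H
Char 2 ('E'): step: R->5, L=3; E->plug->E->R->E->L->G->refl->E->L'->C->R'->F->plug->F
Char 3 ('G'): step: R->6, L=3; G->plug->C->R->G->L->A->refl->C->L'->B->R'->E->plug->E
Char 4 ('E'): step: R->7, L=3; E->plug->E->R->D->L->B->refl->F->L'->F->R'->B->plug->B
Char 5 ('G'): step: R->0, L->4 (L advanced); G->plug->C->R->H->L->G->refl->E->L'->E->R'->A->plug->A
Char 6 ('D'): step: R->1, L=4; D->plug->D->R->E->L->E->refl->G->L'->H->R'->F->plug->F
Char 7 ('E'): step: R->2, L=4; E->plug->E->R->G->L->C->refl->A->L'->C->R'->G->plug->C
Char 8 ('H'): step: R->3, L=4; H->plug->H->R->E->L->E->refl->G->L'->H->R'->A->plug->A
Char 9 ('E'): step: R->4, L=4; E->plug->E->R->A->L->B->refl->F->L'->D->R'->G->plug->C
Char 10 ('H'): step: R->5, L=4; H->plug->H->R->A->L->B->refl->F->L'->D->R'->B->plug->B

Answer: HFEBAFCACB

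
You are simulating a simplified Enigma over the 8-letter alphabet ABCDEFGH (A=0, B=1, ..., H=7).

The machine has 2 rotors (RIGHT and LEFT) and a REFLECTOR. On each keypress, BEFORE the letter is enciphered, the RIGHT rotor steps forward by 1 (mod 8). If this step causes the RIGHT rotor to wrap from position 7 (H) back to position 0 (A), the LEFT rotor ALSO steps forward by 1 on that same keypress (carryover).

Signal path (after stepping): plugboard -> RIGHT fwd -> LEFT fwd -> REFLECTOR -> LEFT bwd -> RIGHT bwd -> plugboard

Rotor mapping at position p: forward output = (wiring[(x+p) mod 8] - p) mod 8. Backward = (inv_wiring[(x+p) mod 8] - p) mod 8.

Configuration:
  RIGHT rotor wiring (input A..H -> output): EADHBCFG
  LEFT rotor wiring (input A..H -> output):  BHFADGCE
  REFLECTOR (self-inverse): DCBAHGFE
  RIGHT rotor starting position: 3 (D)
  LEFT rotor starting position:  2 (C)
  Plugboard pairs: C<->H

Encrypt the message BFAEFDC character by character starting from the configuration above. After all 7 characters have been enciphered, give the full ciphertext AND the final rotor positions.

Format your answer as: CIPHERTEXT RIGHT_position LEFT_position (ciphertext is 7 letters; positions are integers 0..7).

Answer: CEFDEGE 2 3

Derivation:
Char 1 ('B'): step: R->4, L=2; B->plug->B->R->G->L->H->refl->E->L'->D->R'->H->plug->C
Char 2 ('F'): step: R->5, L=2; F->plug->F->R->G->L->H->refl->E->L'->D->R'->E->plug->E
Char 3 ('A'): step: R->6, L=2; A->plug->A->R->H->L->F->refl->G->L'->B->R'->F->plug->F
Char 4 ('E'): step: R->7, L=2; E->plug->E->R->A->L->D->refl->A->L'->E->R'->D->plug->D
Char 5 ('F'): step: R->0, L->3 (L advanced); F->plug->F->R->C->L->D->refl->A->L'->B->R'->E->plug->E
Char 6 ('D'): step: R->1, L=3; D->plug->D->R->A->L->F->refl->G->L'->F->R'->G->plug->G
Char 7 ('C'): step: R->2, L=3; C->plug->H->R->G->L->E->refl->H->L'->D->R'->E->plug->E
Final: ciphertext=CEFDEGE, RIGHT=2, LEFT=3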